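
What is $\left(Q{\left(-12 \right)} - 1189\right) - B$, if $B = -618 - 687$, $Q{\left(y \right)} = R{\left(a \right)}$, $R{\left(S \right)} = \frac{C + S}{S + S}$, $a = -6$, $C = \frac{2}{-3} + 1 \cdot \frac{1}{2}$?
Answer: $\frac{8389}{72} \approx 116.51$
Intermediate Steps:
$C = - \frac{1}{6}$ ($C = 2 \left(- \frac{1}{3}\right) + 1 \cdot \frac{1}{2} = - \frac{2}{3} + \frac{1}{2} = - \frac{1}{6} \approx -0.16667$)
$R{\left(S \right)} = \frac{- \frac{1}{6} + S}{2 S}$ ($R{\left(S \right)} = \frac{- \frac{1}{6} + S}{S + S} = \frac{- \frac{1}{6} + S}{2 S}$)
$Q{\left(y \right)} = \frac{37}{72}$ ($Q{\left(y \right)} = \frac{-1 + 6 \left(-6\right)}{12 \left(-6\right)} = \frac{1}{12} \left(- \frac{1}{6}\right) \left(-1 - 36\right) = \frac{1}{12} \left(- \frac{1}{6}\right) \left(-37\right) = \frac{37}{72}$)
$B = -1305$
$\left(Q{\left(-12 \right)} - 1189\right) - B = \left(\frac{37}{72} - 1189\right) - -1305 = - \frac{85571}{72} + 1305 = \frac{8389}{72}$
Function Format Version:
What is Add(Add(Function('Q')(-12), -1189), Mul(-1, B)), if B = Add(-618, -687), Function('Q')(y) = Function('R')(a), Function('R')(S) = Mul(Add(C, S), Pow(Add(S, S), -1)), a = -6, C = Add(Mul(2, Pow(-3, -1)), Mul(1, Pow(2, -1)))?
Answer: Rational(8389, 72) ≈ 116.51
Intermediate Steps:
C = Rational(-1, 6) (C = Add(Mul(2, Rational(-1, 3)), Mul(1, Rational(1, 2))) = Add(Rational(-2, 3), Rational(1, 2)) = Rational(-1, 6) ≈ -0.16667)
Function('R')(S) = Mul(Rational(1, 2), Pow(S, -1), Add(Rational(-1, 6), S)) (Function('R')(S) = Mul(Add(Rational(-1, 6), S), Pow(Add(S, S), -1)) = Mul(Add(Rational(-1, 6), S), Pow(Mul(2, S), -1)) = Mul(Add(Rational(-1, 6), S), Mul(Rational(1, 2), Pow(S, -1))) = Mul(Rational(1, 2), Pow(S, -1), Add(Rational(-1, 6), S)))
Function('Q')(y) = Rational(37, 72) (Function('Q')(y) = Mul(Rational(1, 12), Pow(-6, -1), Add(-1, Mul(6, -6))) = Mul(Rational(1, 12), Rational(-1, 6), Add(-1, -36)) = Mul(Rational(1, 12), Rational(-1, 6), -37) = Rational(37, 72))
B = -1305
Add(Add(Function('Q')(-12), -1189), Mul(-1, B)) = Add(Add(Rational(37, 72), -1189), Mul(-1, -1305)) = Add(Rational(-85571, 72), 1305) = Rational(8389, 72)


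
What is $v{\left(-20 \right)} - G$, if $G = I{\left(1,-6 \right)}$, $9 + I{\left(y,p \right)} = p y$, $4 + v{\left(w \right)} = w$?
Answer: $-9$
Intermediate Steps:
$v{\left(w \right)} = -4 + w$
$I{\left(y,p \right)} = -9 + p y$
$G = -15$ ($G = -9 - 6 = -15$)
$v{\left(-20 \right)} - G = \left(-4 - 20\right) - -15 = -24 + 15 = -9$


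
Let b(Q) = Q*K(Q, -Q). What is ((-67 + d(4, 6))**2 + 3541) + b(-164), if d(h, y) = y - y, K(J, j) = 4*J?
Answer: 115614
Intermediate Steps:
d(h, y) = 0
b(Q) = 4*Q**2 (b(Q) = Q*(4*Q) = 4*Q**2)
((-67 + d(4, 6))**2 + 3541) + b(-164) = ((-67 + 0)**2 + 3541) + 4*(-164)**2 = ((-67)**2 + 3541) + 4*26896 = (4489 + 3541) + 107584 = 8030 + 107584 = 115614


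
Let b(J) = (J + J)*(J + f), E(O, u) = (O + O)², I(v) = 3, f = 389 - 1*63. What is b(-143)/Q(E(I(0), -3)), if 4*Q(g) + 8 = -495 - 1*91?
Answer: 3172/9 ≈ 352.44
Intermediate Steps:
f = 326 (f = 389 - 63 = 326)
E(O, u) = 4*O² (E(O, u) = (2*O)² = 4*O²)
Q(g) = -297/2 (Q(g) = -2 + (-495 - 1*91)/4 = -2 + (-495 - 91)/4 = -2 + (¼)*(-586) = -2 - 293/2 = -297/2)
b(J) = 2*J*(326 + J) (b(J) = (J + J)*(J + 326) = (2*J)*(326 + J) = 2*J*(326 + J))
b(-143)/Q(E(I(0), -3)) = (2*(-143)*(326 - 143))/(-297/2) = (2*(-143)*183)*(-2/297) = -52338*(-2/297) = 3172/9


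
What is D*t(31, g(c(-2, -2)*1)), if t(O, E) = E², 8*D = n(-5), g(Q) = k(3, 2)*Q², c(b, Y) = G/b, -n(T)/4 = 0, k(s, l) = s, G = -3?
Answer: 0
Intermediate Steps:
n(T) = 0 (n(T) = -4*0 = 0)
c(b, Y) = -3/b
g(Q) = 3*Q²
D = 0 (D = (⅛)*0 = 0)
D*t(31, g(c(-2, -2)*1)) = 0*(3*(-3/(-2)*1)²)² = 0*(3*(-3*(-½)*1)²)² = 0*(3*((3/2)*1)²)² = 0*(3*(3/2)²)² = 0*(3*(9/4))² = 0*(27/4)² = 0*(729/16) = 0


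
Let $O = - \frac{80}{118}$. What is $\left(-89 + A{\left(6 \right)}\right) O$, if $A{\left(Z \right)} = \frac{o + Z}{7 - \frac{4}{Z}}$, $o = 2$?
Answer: $\frac{66680}{1121} \approx 59.483$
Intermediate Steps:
$A{\left(Z \right)} = \frac{2 + Z}{7 - \frac{4}{Z}}$
$O = - \frac{40}{59}$ ($O = \left(-80\right) \frac{1}{118} = - \frac{40}{59} \approx -0.67797$)
$\left(-89 + A{\left(6 \right)}\right) O = \left(-89 + \frac{6 \left(2 + 6\right)}{-4 + 7 \cdot 6}\right) \left(- \frac{40}{59}\right) = \left(-89 + 6 \frac{1}{-4 + 42} \cdot 8\right) \left(- \frac{40}{59}\right) = \left(-89 + 6 \cdot \frac{1}{38} \cdot 8\right) \left(- \frac{40}{59}\right) = \left(-89 + \frac{24}{19}\right) \left(- \frac{40}{59}\right) = \left(- \frac{1667}{19}\right) \left(- \frac{40}{59}\right) = \frac{66680}{1121}$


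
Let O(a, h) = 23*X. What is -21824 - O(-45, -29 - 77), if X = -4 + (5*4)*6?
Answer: -24492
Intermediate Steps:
X = 116 (X = -4 + 20*6 = -4 + 120 = 116)
O(a, h) = 2668 (O(a, h) = 23*116 = 2668)
-21824 - O(-45, -29 - 77) = -21824 - 1*2668 = -21824 - 2668 = -24492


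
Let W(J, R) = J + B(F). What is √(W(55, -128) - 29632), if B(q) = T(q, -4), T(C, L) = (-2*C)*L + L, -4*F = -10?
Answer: I*√29561 ≈ 171.93*I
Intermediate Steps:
F = 5/2 (F = -¼*(-10) = 5/2 ≈ 2.5000)
T(C, L) = L - 2*C*L (T(C, L) = -2*C*L + L = L - 2*C*L)
B(q) = -4 + 8*q (B(q) = -4*(1 - 2*q) = -4 + 8*q)
W(J, R) = 16 + J (W(J, R) = J + (-4 + 8*(5/2)) = J + (-4 + 20) = J + 16 = 16 + J)
√(W(55, -128) - 29632) = √((16 + 55) - 29632) = √(71 - 29632) = √(-29561) = I*√29561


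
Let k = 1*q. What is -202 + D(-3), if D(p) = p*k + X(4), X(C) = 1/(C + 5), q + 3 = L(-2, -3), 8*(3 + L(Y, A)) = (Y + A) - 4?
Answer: -12997/72 ≈ -180.51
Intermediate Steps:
L(Y, A) = -7/2 + A/8 + Y/8 (L(Y, A) = -3 + ((Y + A) - 4)/8 = -3 + ((A + Y) - 4)/8 = -3 + (-4 + A + Y)/8 = -3 + (-½ + A/8 + Y/8) = -7/2 + A/8 + Y/8)
q = -57/8 (q = -3 + (-7/2 + (⅛)*(-3) + (⅛)*(-2)) = -3 + (-7/2 - 3/8 - ¼) = -3 - 33/8 = -57/8 ≈ -7.1250)
k = -57/8 (k = 1*(-57/8) = -57/8 ≈ -7.1250)
X(C) = 1/(5 + C)
D(p) = ⅑ - 57*p/8 (D(p) = p*(-57/8) + 1/(5 + 4) = -57*p/8 + 1/9 = -57*p/8 + ⅑ = ⅑ - 57*p/8)
-202 + D(-3) = -202 + (⅑ - 57/8*(-3)) = -202 + (⅑ + 171/8) = -202 + 1547/72 = -12997/72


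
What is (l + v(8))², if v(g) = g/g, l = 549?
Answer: 302500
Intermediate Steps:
v(g) = 1
(l + v(8))² = (549 + 1)² = 550² = 302500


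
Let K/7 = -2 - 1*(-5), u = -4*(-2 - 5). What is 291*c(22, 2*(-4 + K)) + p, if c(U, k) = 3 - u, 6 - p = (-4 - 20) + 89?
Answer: -7334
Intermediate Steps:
u = 28 (u = -4*(-7) = 28)
K = 21 (K = 7*(-2 - 1*(-5)) = 7*(-2 + 5) = 7*3 = 21)
p = -59 (p = 6 - ((-4 - 20) + 89) = 6 - (-24 + 89) = 6 - 1*65 = 6 - 65 = -59)
c(U, k) = -25 (c(U, k) = 3 - 1*28 = 3 - 28 = -25)
291*c(22, 2*(-4 + K)) + p = 291*(-25) - 59 = -7275 - 59 = -7334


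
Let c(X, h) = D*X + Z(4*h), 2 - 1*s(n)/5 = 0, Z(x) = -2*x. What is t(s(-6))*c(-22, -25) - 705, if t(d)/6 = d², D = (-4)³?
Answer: 964095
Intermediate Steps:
D = -64
s(n) = 10 (s(n) = 10 - 5*0 = 10 + 0 = 10)
c(X, h) = -64*X - 8*h
t(d) = 6*d²
t(s(-6))*c(-22, -25) - 705 = (6*10²)*(-64*(-22) - 8*(-25)) - 705 = (6*100)*(1408 + 200) - 705 = 600*1608 - 705 = 964800 - 705 = 964095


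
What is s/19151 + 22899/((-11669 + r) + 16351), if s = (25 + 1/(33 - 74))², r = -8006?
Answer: -244566056815/35669656748 ≈ -6.8564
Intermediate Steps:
s = 1048576/1681 (s = (25 + 1/(-41))² = (25 - 1/41)² = (1024/41)² = 1048576/1681 ≈ 623.78)
s/19151 + 22899/((-11669 + r) + 16351) = (1048576/1681)/19151 + 22899/((-11669 - 8006) + 16351) = (1048576/1681)*(1/19151) + 22899/(-19675 + 16351) = 1048576/32192831 + 22899/(-3324) = 1048576/32192831 + 22899*(-1/3324) = 1048576/32192831 - 7633/1108 = -244566056815/35669656748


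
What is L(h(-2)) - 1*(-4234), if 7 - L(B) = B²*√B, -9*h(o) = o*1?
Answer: 4241 - 4*√2/243 ≈ 4241.0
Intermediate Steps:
h(o) = -o/9
L(B) = 7 - B^(5/2) (L(B) = 7 - B²*√B = 7 - B^(5/2))
L(h(-2)) - 1*(-4234) = (7 - (-⅑*(-2))^(5/2)) - 1*(-4234) = (7 - (2/9)^(5/2)) + 4234 = (7 - 4*√2/243) + 4234 = 4241 - 4*√2/243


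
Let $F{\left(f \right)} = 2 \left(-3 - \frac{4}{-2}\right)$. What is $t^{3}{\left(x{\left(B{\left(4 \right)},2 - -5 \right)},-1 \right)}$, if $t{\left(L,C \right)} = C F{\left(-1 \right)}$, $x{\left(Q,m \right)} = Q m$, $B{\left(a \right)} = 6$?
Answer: $8$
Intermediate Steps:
$F{\left(f \right)} = -2$ ($F{\left(f \right)} = 2 \left(-3 - -2\right) = 2 \left(-3 + 2\right) = 2 \left(-1\right) = -2$)
$t{\left(L,C \right)} = - 2 C$ ($t{\left(L,C \right)} = C \left(-2\right) = - 2 C$)
$t^{3}{\left(x{\left(B{\left(4 \right)},2 - -5 \right)},-1 \right)} = \left(\left(-2\right) \left(-1\right)\right)^{3} = 2^{3} = 8$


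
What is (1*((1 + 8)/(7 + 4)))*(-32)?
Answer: -288/11 ≈ -26.182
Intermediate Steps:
(1*((1 + 8)/(7 + 4)))*(-32) = (1*(9/11))*(-32) = (9/11)*(-32) = -288/11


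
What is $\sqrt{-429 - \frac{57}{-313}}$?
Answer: $\frac{2 i \sqrt{10502715}}{313} \approx 20.708 i$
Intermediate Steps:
$\sqrt{-429 - \frac{57}{-313}} = \sqrt{-429 - - \frac{57}{313}} = \sqrt{-429 + \frac{57}{313}} = \sqrt{- \frac{134220}{313}} = \frac{2 i \sqrt{10502715}}{313}$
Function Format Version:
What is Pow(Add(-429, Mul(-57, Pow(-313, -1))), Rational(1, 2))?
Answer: Mul(Rational(2, 313), I, Pow(10502715, Rational(1, 2))) ≈ Mul(20.708, I)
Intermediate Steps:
Pow(Add(-429, Mul(-57, Pow(-313, -1))), Rational(1, 2)) = Pow(Add(-429, Mul(-57, Rational(-1, 313))), Rational(1, 2)) = Pow(Add(-429, Rational(57, 313)), Rational(1, 2)) = Pow(Rational(-134220, 313), Rational(1, 2)) = Mul(Rational(2, 313), I, Pow(10502715, Rational(1, 2)))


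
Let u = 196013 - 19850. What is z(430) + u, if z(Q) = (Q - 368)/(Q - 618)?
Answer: 16559291/94 ≈ 1.7616e+5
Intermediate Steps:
u = 176163
z(Q) = (-368 + Q)/(-618 + Q)
z(430) + u = (-368 + 430)/(-618 + 430) + 176163 = 62/(-188) + 176163 = -1/188*62 + 176163 = -31/94 + 176163 = 16559291/94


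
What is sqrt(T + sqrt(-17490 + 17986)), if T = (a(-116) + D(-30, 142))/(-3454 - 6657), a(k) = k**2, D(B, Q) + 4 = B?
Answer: sqrt(-135709842 + 408929284*sqrt(31))/10111 ≈ 4.5764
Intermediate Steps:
D(B, Q) = -4 + B
T = -13422/10111 (T = ((-116)**2 + (-4 - 30))/(-3454 - 6657) = (13456 - 34)/(-10111) = 13422*(-1/10111) = -13422/10111 ≈ -1.3275)
sqrt(T + sqrt(-17490 + 17986)) = sqrt(-13422/10111 + sqrt(-17490 + 17986)) = sqrt(-13422/10111 + sqrt(496)) = sqrt(-13422/10111 + 4*sqrt(31))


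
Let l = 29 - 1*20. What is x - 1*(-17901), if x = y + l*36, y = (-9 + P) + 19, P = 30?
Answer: 18265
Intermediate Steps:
y = 40 (y = (-9 + 30) + 19 = 21 + 19 = 40)
l = 9 (l = 29 - 20 = 9)
x = 364 (x = 40 + 9*36 = 40 + 324 = 364)
x - 1*(-17901) = 364 - 1*(-17901) = 364 + 17901 = 18265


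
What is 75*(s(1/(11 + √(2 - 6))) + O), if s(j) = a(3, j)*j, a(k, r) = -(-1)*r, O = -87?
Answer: -4077774/625 - 132*I/625 ≈ -6524.4 - 0.2112*I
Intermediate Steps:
a(k, r) = r
s(j) = j² (s(j) = j*j = j²)
75*(s(1/(11 + √(2 - 6))) + O) = 75*((1/(11 + √(2 - 6)))² - 87) = 75*((1/(11 + √(-4)))² - 87) = 75*((1/(11 + 2*I))² - 87) = 75*(((11 - 2*I)/125)² - 87) = 75*((11 - 2*I)²/15625 - 87) = 75*(-87 + (11 - 2*I)²/15625) = -6525 + 3*(11 - 2*I)²/625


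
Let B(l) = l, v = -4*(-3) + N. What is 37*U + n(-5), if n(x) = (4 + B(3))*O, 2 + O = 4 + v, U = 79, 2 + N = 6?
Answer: 3049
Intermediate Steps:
N = 4 (N = -2 + 6 = 4)
v = 16 (v = -4*(-3) + 4 = 12 + 4 = 16)
O = 18 (O = -2 + (4 + 16) = -2 + 20 = 18)
n(x) = 126 (n(x) = (4 + 3)*18 = 7*18 = 126)
37*U + n(-5) = 37*79 + 126 = 2923 + 126 = 3049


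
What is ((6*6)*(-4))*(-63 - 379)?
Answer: 63648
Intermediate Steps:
((6*6)*(-4))*(-63 - 379) = (36*(-4))*(-442) = -144*(-442) = 63648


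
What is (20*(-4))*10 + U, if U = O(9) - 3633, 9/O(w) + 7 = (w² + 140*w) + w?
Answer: -5953510/1343 ≈ -4433.0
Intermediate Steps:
O(w) = 9/(-7 + w² + 141*w) (O(w) = 9/(-7 + ((w² + 140*w) + w)) = 9/(-7 + (w² + 141*w)) = 9/(-7 + w² + 141*w))
U = -4879110/1343 (U = 9/(-7 + 9² + 141*9) - 3633 = 9/(-7 + 81 + 1269) - 3633 = 9/1343 - 3633 = -4879110/1343 ≈ -3633.0)
(20*(-4))*10 + U = (20*(-4))*10 - 4879110/1343 = -80*10 - 4879110/1343 = -800 - 4879110/1343 = -5953510/1343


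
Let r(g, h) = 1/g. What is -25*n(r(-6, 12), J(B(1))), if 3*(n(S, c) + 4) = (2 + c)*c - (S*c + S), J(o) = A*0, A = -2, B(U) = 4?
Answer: 1775/18 ≈ 98.611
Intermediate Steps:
J(o) = 0 (J(o) = -2*0 = 0)
n(S, c) = -4 - S/3 - S*c/3 + c*(2 + c)/3 (n(S, c) = -4 + ((2 + c)*c - (S*c + S))/3 = -4 + (c*(2 + c) - (S + S*c))/3 = -4 + (c*(2 + c) + (-S - S*c))/3 = -4 + (-S + c*(2 + c) - S*c)/3 = -4 + (-S/3 - S*c/3 + c*(2 + c)/3) = -4 - S/3 - S*c/3 + c*(2 + c)/3)
-25*n(r(-6, 12), J(B(1))) = -25*(-4 - ⅓/(-6) + (⅓)*0² + (⅔)*0 - ⅓*0/(-6)) = -25*(-4 - ⅓*(-⅙) + (⅓)*0 + 0 - ⅓*(-⅙)*0) = -25*(-4 + 1/18 + 0 + 0 + 0) = -25*(-71/18) = 1775/18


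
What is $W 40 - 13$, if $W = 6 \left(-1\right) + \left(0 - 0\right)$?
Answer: $-253$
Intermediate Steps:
$W = -6$ ($W = -6 + \left(0 + 0\right) = -6 + 0 = -6$)
$W 40 - 13 = \left(-6\right) 40 - 13 = -240 - 13 = -253$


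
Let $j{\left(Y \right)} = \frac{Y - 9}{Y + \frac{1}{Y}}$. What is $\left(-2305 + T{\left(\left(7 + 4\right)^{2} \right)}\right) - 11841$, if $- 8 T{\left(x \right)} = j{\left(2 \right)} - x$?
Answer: $- \frac{565221}{40} \approx -14131.0$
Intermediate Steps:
$j{\left(Y \right)} = \frac{-9 + Y}{Y + \frac{1}{Y}}$
$T{\left(x \right)} = \frac{7}{20} + \frac{x}{8}$ ($T{\left(x \right)} = - \frac{\frac{2 \left(-9 + 2\right)}{1 + 2^{2}} - x}{8} = - \frac{2 \frac{1}{1 + 4} \left(-7\right) - x}{8} = - \frac{2 \cdot \frac{1}{5} \left(-7\right) - x}{8} = - \frac{- \frac{14}{5} - x}{8} = \frac{7}{20} + \frac{x}{8}$)
$\left(-2305 + T{\left(\left(7 + 4\right)^{2} \right)}\right) - 11841 = \left(-2305 + \left(\frac{7}{20} + \frac{\left(7 + 4\right)^{2}}{8}\right)\right) - 11841 = \left(-2305 + \left(\frac{7}{20} + \frac{11^{2}}{8}\right)\right) - 11841 = \left(-2305 + \left(\frac{7}{20} + \frac{1}{8} \cdot 121\right)\right) - 11841 = \left(-2305 + \left(\frac{7}{20} + \frac{121}{8}\right)\right) - 11841 = \left(-2305 + \frac{619}{40}\right) - 11841 = - \frac{91581}{40} - 11841 = - \frac{565221}{40}$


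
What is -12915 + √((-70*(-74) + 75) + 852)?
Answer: -12915 + √6107 ≈ -12837.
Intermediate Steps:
-12915 + √((-70*(-74) + 75) + 852) = -12915 + √((5180 + 75) + 852) = -12915 + √(5255 + 852) = -12915 + √6107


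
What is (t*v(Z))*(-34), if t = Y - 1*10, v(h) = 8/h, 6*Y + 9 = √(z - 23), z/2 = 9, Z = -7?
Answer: -3128/7 + 136*I*√5/21 ≈ -446.86 + 14.481*I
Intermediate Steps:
z = 18 (z = 2*9 = 18)
Y = -3/2 + I*√5/6 (Y = -3/2 + √(18 - 23)/6 = -3/2 + √(-5)/6 = -3/2 + (I*√5)/6 = -3/2 + I*√5/6 ≈ -1.5 + 0.37268*I)
t = -23/2 + I*√5/6 (t = (-3/2 + I*√5/6) - 1*10 = (-3/2 + I*√5/6) - 10 = -23/2 + I*√5/6 ≈ -11.5 + 0.37268*I)
(t*v(Z))*(-34) = ((-23/2 + I*√5/6)*(8/(-7)))*(-34) = ((-23/2 + I*√5/6)*(8*(-⅐)))*(-34) = ((-23/2 + I*√5/6)*(-8/7))*(-34) = (92/7 - 4*I*√5/21)*(-34) = -3128/7 + 136*I*√5/21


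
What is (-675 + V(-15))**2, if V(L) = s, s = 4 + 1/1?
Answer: 448900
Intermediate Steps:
s = 5 (s = 4 + 1*1 = 4 + 1 = 5)
V(L) = 5
(-675 + V(-15))**2 = (-675 + 5)**2 = (-670)**2 = 448900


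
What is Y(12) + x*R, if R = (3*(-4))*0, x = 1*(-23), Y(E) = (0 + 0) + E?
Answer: 12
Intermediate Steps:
Y(E) = E (Y(E) = 0 + E = E)
x = -23
R = 0 (R = -12*0 = 0)
Y(12) + x*R = 12 - 23*0 = 12 + 0 = 12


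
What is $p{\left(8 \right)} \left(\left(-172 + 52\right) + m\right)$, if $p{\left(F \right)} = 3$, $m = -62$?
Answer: $-546$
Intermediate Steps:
$p{\left(8 \right)} \left(\left(-172 + 52\right) + m\right) = 3 \left(\left(-172 + 52\right) - 62\right) = 3 \left(-120 - 62\right) = 3 \left(-182\right) = -546$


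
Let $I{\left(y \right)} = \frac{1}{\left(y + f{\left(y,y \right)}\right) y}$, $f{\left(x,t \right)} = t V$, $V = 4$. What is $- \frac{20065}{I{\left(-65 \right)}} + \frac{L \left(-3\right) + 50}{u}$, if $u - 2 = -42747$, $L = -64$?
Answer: $- \frac{18118456728367}{42745} \approx -4.2387 \cdot 10^{8}$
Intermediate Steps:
$u = -42745$ ($u = 2 - 42747 = -42745$)
$f{\left(x,t \right)} = 4 t$ ($f{\left(x,t \right)} = t 4 = 4 t$)
$I{\left(y \right)} = \frac{1}{5 y^{2}}$ ($I{\left(y \right)} = \frac{1}{\left(y + 4 y\right) y} = \frac{1}{5 y y} = \frac{\frac{1}{5} \frac{1}{y}}{y} = \frac{1}{5 y^{2}}$)
$- \frac{20065}{I{\left(-65 \right)}} + \frac{L \left(-3\right) + 50}{u} = - \frac{20065}{\frac{1}{5} \cdot \frac{1}{4225}} + \frac{\left(-64\right) \left(-3\right) + 50}{-42745} = - \frac{20065}{\frac{1}{5} \cdot \frac{1}{4225}} + \left(192 + 50\right) \left(- \frac{1}{42745}\right) = - 20065 \frac{1}{\frac{1}{21125}} + 242 \left(- \frac{1}{42745}\right) = \left(-20065\right) 21125 - \frac{242}{42745} = -423873125 - \frac{242}{42745} = - \frac{18118456728367}{42745}$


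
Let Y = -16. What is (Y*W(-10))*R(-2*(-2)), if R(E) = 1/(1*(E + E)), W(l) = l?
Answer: 20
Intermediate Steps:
R(E) = 1/(2*E) (R(E) = 1/(1*(2*E)) = 1/(2*E))
(Y*W(-10))*R(-2*(-2)) = (-16*(-10))*(1/(2*((-2*(-2))))) = 160*((1/2)/4) = 160*((1/2)*(1/4)) = 160*(1/8) = 20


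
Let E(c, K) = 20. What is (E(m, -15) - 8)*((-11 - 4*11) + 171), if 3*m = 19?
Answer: 1392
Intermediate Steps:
m = 19/3 (m = (⅓)*19 = 19/3 ≈ 6.3333)
(E(m, -15) - 8)*((-11 - 4*11) + 171) = (20 - 8)*((-11 - 4*11) + 171) = 12*((-11 - 44) + 171) = 12*(-55 + 171) = 12*116 = 1392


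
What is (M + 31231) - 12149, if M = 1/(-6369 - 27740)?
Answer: 650867937/34109 ≈ 19082.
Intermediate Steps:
M = -1/34109 (M = 1/(-34109) = -1/34109 ≈ -2.9318e-5)
(M + 31231) - 12149 = (-1/34109 + 31231) - 12149 = 1065258178/34109 - 12149 = 650867937/34109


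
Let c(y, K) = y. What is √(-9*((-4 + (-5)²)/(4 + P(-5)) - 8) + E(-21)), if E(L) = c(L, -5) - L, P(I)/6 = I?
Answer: 3*√5954/26 ≈ 8.9033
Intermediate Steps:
P(I) = 6*I
E(L) = 0 (E(L) = L - L = 0)
√(-9*((-4 + (-5)²)/(4 + P(-5)) - 8) + E(-21)) = √(-9*((-4 + (-5)²)/(4 + 6*(-5)) - 8) + 0) = √(-9*((-4 + 25)/(4 - 30) - 8) + 0) = √(-9*(21/(-26) - 8) + 0) = √(-9*(21*(-1/26) - 8) + 0) = √(-9*(-21/26 - 8) + 0) = √(-9*(-229/26) + 0) = √(2061/26 + 0) = √(2061/26) = 3*√5954/26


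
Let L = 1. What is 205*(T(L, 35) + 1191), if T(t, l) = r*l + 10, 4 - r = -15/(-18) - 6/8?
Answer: 3291685/12 ≈ 2.7431e+5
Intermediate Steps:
r = 47/12 (r = 4 - (-15/(-18) - 6/8) = 4 - (-15*(-1/18) - 6*⅛) = 4 - (⅚ - ¾) = 4 - 1*1/12 = 4 - 1/12 = 47/12 ≈ 3.9167)
T(t, l) = 10 + 47*l/12 (T(t, l) = 47*l/12 + 10 = 10 + 47*l/12)
205*(T(L, 35) + 1191) = 205*((10 + (47/12)*35) + 1191) = 205*((10 + 1645/12) + 1191) = 205*(1765/12 + 1191) = 205*(16057/12) = 3291685/12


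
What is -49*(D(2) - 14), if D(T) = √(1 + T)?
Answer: 686 - 49*√3 ≈ 601.13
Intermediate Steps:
-49*(D(2) - 14) = -49*(√(1 + 2) - 14) = -49*(√3 - 14) = -49*(-14 + √3) = 686 - 49*√3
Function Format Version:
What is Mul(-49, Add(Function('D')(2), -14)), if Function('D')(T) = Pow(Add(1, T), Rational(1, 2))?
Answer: Add(686, Mul(-49, Pow(3, Rational(1, 2)))) ≈ 601.13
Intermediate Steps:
Mul(-49, Add(Function('D')(2), -14)) = Mul(-49, Add(Pow(Add(1, 2), Rational(1, 2)), -14)) = Mul(-49, Add(Pow(3, Rational(1, 2)), -14)) = Mul(-49, Add(-14, Pow(3, Rational(1, 2)))) = Add(686, Mul(-49, Pow(3, Rational(1, 2))))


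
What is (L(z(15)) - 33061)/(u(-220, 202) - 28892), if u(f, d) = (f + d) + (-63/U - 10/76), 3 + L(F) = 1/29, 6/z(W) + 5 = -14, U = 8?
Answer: 145745960/127470573 ≈ 1.1434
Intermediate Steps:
z(W) = -6/19 (z(W) = 6/(-5 - 14) = 6/(-19) = 6*(-1/19) = -6/19)
L(F) = -86/29 (L(F) = -3 + 1/29 = -86/29)
u(f, d) = -1217/152 + d + f (u(f, d) = (f + d) + (-63/8 - 10/76) = (d + f) + (-63*1/8 - 10*1/76) = (d + f) + (-63/8 - 5/38) = (d + f) - 1217/152 = -1217/152 + d + f)
(L(z(15)) - 33061)/(u(-220, 202) - 28892) = (-86/29 - 33061)/((-1217/152 + 202 - 220) - 28892) = -958855/(29*(-3953/152 - 28892)) = -958855/(29*(-4395537/152)) = -958855/29*(-152/4395537) = 145745960/127470573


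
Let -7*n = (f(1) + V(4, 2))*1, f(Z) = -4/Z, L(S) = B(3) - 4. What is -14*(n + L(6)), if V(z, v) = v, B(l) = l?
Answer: 10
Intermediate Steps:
L(S) = -1 (L(S) = 3 - 4 = -1)
n = 2/7 (n = -(-4/1 + 2)/7 = -(-4*1 + 2)/7 = -(-4 + 2)/7 = -(-2)/7 = -⅐*(-2) = 2/7 ≈ 0.28571)
-14*(n + L(6)) = -14*(2/7 - 1) = -14*(-5/7) = 10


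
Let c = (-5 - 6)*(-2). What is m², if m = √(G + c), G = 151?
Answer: 173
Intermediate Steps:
c = 22 (c = -11*(-2) = 22)
m = √173 (m = √(151 + 22) = √173 ≈ 13.153)
m² = (√173)² = 173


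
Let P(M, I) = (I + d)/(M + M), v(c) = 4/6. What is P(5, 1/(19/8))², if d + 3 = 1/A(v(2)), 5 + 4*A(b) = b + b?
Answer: 588289/4368100 ≈ 0.13468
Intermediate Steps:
v(c) = ⅔ (v(c) = 4*(⅙) = ⅔)
A(b) = -5/4 + b/2 (A(b) = -5/4 + (b + b)/4 = -5/4 + (2*b)/4 = -5/4 + b/2)
d = -45/11 (d = -3 + 1/(-5/4 + (½)*(⅔)) = -3 + 1/(-5/4 + ⅓) = -3 + 1/(-11/12) = -3 - 12/11 = -45/11 ≈ -4.0909)
P(M, I) = (-45/11 + I)/(2*M) (P(M, I) = (I - 45/11)/(M + M) = (-45/11 + I)/((2*M)) = (-45/11 + I)*(1/(2*M)) = (-45/11 + I)/(2*M))
P(5, 1/(19/8))² = ((1/22)*(-45 + 11/((19/8)))/5)² = ((1/22)*(⅕)*(-45 + 11/((19*(⅛)))))² = ((1/22)*(⅕)*(-45 + 11/(19/8)))² = ((1/22)*(⅕)*(-45 + 11*(8/19)))² = ((1/22)*(⅕)*(-45 + 88/19))² = ((1/22)*(⅕)*(-767/19))² = (-767/2090)² = 588289/4368100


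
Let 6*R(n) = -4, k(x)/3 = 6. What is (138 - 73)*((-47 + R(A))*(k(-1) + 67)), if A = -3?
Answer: -790075/3 ≈ -2.6336e+5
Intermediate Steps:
k(x) = 18 (k(x) = 3*6 = 18)
R(n) = -⅔ (R(n) = (⅙)*(-4) = -⅔)
(138 - 73)*((-47 + R(A))*(k(-1) + 67)) = (138 - 73)*((-47 - ⅔)*(18 + 67)) = 65*(-143/3*85) = 65*(-12155/3) = -790075/3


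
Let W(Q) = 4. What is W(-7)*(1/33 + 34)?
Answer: 4492/33 ≈ 136.12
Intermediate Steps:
W(-7)*(1/33 + 34) = 4*(1/33 + 34) = 4*(1123/33) = 4492/33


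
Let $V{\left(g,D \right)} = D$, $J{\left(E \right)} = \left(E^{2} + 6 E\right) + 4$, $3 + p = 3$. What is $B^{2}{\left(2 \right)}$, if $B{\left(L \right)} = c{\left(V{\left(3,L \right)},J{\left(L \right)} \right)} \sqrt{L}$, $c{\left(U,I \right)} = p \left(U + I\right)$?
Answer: $0$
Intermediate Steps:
$p = 0$ ($p = -3 + 3 = 0$)
$J{\left(E \right)} = 4 + E^{2} + 6 E$
$c{\left(U,I \right)} = 0$ ($c{\left(U,I \right)} = 0 \left(U + I\right) = 0 \left(I + U\right) = 0$)
$B{\left(L \right)} = 0$ ($B{\left(L \right)} = 0 \sqrt{L} = 0$)
$B^{2}{\left(2 \right)} = 0^{2} = 0$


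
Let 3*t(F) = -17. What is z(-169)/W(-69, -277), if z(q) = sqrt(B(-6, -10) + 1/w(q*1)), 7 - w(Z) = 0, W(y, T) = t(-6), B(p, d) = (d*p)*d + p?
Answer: -3*I*sqrt(29687)/119 ≈ -4.3437*I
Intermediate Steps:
t(F) = -17/3 (t(F) = (1/3)*(-17) = -17/3)
B(p, d) = p + p*d**2 (B(p, d) = p*d**2 + p = p + p*d**2)
W(y, T) = -17/3
w(Z) = 7 (w(Z) = 7 - 1*0 = 7 + 0 = 7)
z(q) = I*sqrt(29687)/7 (z(q) = sqrt(-6*(1 + (-10)**2) + 1/7) = sqrt(-6*(1 + 100) + 1/7) = sqrt(-6*101 + 1/7) = sqrt(-606 + 1/7) = sqrt(-4241/7) = I*sqrt(29687)/7)
z(-169)/W(-69, -277) = (I*sqrt(29687)/7)/(-17/3) = (I*sqrt(29687)/7)*(-3/17) = -3*I*sqrt(29687)/119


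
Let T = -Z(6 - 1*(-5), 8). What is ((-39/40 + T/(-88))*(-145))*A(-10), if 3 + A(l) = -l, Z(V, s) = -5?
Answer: 46081/44 ≈ 1047.3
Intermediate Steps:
T = 5 (T = -1*(-5) = 5)
A(l) = -3 - l
((-39/40 + T/(-88))*(-145))*A(-10) = ((-39/40 + 5/(-88))*(-145))*(-3 - 1*(-10)) = ((-39*1/40 + 5*(-1/88))*(-145))*(-3 + 10) = ((-39/40 - 5/88)*(-145))*7 = -227/220*(-145)*7 = (6583/44)*7 = 46081/44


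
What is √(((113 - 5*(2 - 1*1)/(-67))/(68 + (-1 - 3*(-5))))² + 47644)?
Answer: 2*√89884100435/2747 ≈ 218.28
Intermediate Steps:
√(((113 - 5*(2 - 1*1)/(-67))/(68 + (-1 - 3*(-5))))² + 47644) = √(((113 - 5*(2 - 1)*(-1/67))/(68 + (-1 + 15)))² + 47644) = √(((113 - 5*1*(-1/67))/(68 + 14))² + 47644) = √(((113 - 5*(-1/67))/82)² + 47644) = √(((113 + 5/67)*(1/82))² + 47644) = √(((7576/67)*(1/82))² + 47644) = √((3788/2747)² + 47644) = √(14348944/7546009 + 47644) = √(359536401740/7546009) = 2*√89884100435/2747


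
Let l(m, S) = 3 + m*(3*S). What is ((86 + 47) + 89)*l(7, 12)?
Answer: 56610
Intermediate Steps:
l(m, S) = 3 + 3*S*m
((86 + 47) + 89)*l(7, 12) = ((86 + 47) + 89)*(3 + 3*12*7) = (133 + 89)*(3 + 252) = 222*255 = 56610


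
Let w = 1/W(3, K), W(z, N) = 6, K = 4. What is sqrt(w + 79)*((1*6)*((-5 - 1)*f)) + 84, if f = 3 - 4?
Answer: 84 + 30*sqrt(114) ≈ 404.31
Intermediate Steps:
w = 1/6 ≈ 0.16667
f = -1
sqrt(w + 79)*((1*6)*((-5 - 1)*f)) + 84 = sqrt(1/6 + 79)*((1*6)*((-5 - 1)*(-1))) + 84 = sqrt(475/6)*(6*(-6*(-1))) + 84 = (5*sqrt(114)/6)*(6*6) + 84 = (5*sqrt(114)/6)*36 + 84 = 30*sqrt(114) + 84 = 84 + 30*sqrt(114)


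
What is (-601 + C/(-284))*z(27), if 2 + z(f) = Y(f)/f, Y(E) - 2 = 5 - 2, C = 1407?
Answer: 8432459/7668 ≈ 1099.7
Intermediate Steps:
Y(E) = 5 (Y(E) = 2 + (5 - 2) = 2 + 3 = 5)
z(f) = -2 + 5/f
(-601 + C/(-284))*z(27) = (-601 + 1407/(-284))*(-2 + 5/27) = (-601 + 1407*(-1/284))*(-2 + 5*(1/27)) = (-601 - 1407/284)*(-2 + 5/27) = -172091/284*(-49/27) = 8432459/7668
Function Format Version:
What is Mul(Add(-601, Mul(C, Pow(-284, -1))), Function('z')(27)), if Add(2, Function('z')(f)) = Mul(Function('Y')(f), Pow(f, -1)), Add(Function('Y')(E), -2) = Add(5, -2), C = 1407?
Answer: Rational(8432459, 7668) ≈ 1099.7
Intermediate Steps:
Function('Y')(E) = 5 (Function('Y')(E) = Add(2, Add(5, -2)) = Add(2, 3) = 5)
Function('z')(f) = Add(-2, Mul(5, Pow(f, -1)))
Mul(Add(-601, Mul(C, Pow(-284, -1))), Function('z')(27)) = Mul(Add(-601, Mul(1407, Pow(-284, -1))), Add(-2, Mul(5, Pow(27, -1)))) = Mul(Add(-601, Mul(1407, Rational(-1, 284))), Add(-2, Mul(5, Rational(1, 27)))) = Mul(Add(-601, Rational(-1407, 284)), Add(-2, Rational(5, 27))) = Mul(Rational(-172091, 284), Rational(-49, 27)) = Rational(8432459, 7668)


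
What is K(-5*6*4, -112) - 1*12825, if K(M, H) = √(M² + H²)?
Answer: -12825 + 8*√421 ≈ -12661.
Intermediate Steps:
K(M, H) = √(H² + M²)
K(-5*6*4, -112) - 1*12825 = √((-112)² + (-5*6*4)²) - 1*12825 = √(12544 + (-30*4)²) - 12825 = √(12544 + (-120)²) - 12825 = √(12544 + 14400) - 12825 = √26944 - 12825 = 8*√421 - 12825 = -12825 + 8*√421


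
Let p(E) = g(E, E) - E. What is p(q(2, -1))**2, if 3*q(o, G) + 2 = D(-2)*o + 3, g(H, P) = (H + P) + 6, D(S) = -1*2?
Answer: 25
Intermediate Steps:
D(S) = -2
g(H, P) = 6 + H + P
q(o, G) = 1/3 - 2*o/3 (q(o, G) = -2/3 + (-2*o + 3)/3 = -2/3 + (3 - 2*o)/3 = -2/3 + (1 - 2*o/3) = 1/3 - 2*o/3)
p(E) = 6 + E (p(E) = (6 + E + E) - E = (6 + 2*E) - E = 6 + E)
p(q(2, -1))**2 = (6 + (1/3 - 2/3*2))**2 = (6 + (1/3 - 4/3))**2 = (6 - 1)**2 = 5**2 = 25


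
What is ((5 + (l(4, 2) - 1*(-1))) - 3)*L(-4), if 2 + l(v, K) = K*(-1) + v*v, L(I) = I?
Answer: -60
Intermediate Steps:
l(v, K) = -2 + v**2 - K (l(v, K) = -2 + (K*(-1) + v*v) = -2 + (-K + v**2) = -2 + (v**2 - K) = -2 + v**2 - K)
((5 + (l(4, 2) - 1*(-1))) - 3)*L(-4) = ((5 + ((-2 + 4**2 - 1*2) - 1*(-1))) - 3)*(-4) = ((5 + ((-2 + 16 - 2) + 1)) - 3)*(-4) = ((5 + (12 + 1)) - 3)*(-4) = ((5 + 13) - 3)*(-4) = (18 - 3)*(-4) = 15*(-4) = -60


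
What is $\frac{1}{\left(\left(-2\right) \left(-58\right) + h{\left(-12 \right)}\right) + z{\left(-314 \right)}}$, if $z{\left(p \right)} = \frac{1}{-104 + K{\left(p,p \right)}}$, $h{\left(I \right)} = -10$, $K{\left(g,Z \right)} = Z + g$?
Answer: $\frac{732}{77591} \approx 0.0094341$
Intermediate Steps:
$z{\left(p \right)} = \frac{1}{-104 + 2 p}$ ($z{\left(p \right)} = \frac{1}{-104 + \left(p + p\right)} = \frac{1}{-104 + 2 p}$)
$\frac{1}{\left(\left(-2\right) \left(-58\right) + h{\left(-12 \right)}\right) + z{\left(-314 \right)}} = \frac{1}{\left(\left(-2\right) \left(-58\right) - 10\right) + \frac{1}{2 \left(-52 - 314\right)}} = \frac{1}{\left(116 - 10\right) + \frac{1}{2 \left(-366\right)}} = \frac{1}{106 + \frac{1}{2} \left(- \frac{1}{366}\right)} = \frac{1}{106 - \frac{1}{732}} = \frac{1}{\frac{77591}{732}} = \frac{732}{77591}$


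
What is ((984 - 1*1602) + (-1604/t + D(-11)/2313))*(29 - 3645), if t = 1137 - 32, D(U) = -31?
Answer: 5725100259232/2555865 ≈ 2.2400e+6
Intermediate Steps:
t = 1105
((984 - 1*1602) + (-1604/t + D(-11)/2313))*(29 - 3645) = ((984 - 1*1602) + (-1604/1105 - 31/2313))*(29 - 3645) = ((984 - 1602) + (-1604*1/1105 - 31*1/2313))*(-3616) = (-618 + (-1604/1105 - 31/2313))*(-3616) = (-618 - 3744307/2555865)*(-3616) = -1583268877/2555865*(-3616) = 5725100259232/2555865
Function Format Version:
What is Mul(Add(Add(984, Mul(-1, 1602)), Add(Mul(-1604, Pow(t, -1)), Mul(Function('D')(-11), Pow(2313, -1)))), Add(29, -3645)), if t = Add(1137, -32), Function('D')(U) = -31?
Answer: Rational(5725100259232, 2555865) ≈ 2.2400e+6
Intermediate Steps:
t = 1105
Mul(Add(Add(984, Mul(-1, 1602)), Add(Mul(-1604, Pow(t, -1)), Mul(Function('D')(-11), Pow(2313, -1)))), Add(29, -3645)) = Mul(Add(Add(984, Mul(-1, 1602)), Add(Mul(-1604, Pow(1105, -1)), Mul(-31, Pow(2313, -1)))), Add(29, -3645)) = Mul(Add(Add(984, -1602), Add(Mul(-1604, Rational(1, 1105)), Mul(-31, Rational(1, 2313)))), -3616) = Mul(Add(-618, Add(Rational(-1604, 1105), Rational(-31, 2313))), -3616) = Mul(Add(-618, Rational(-3744307, 2555865)), -3616) = Mul(Rational(-1583268877, 2555865), -3616) = Rational(5725100259232, 2555865)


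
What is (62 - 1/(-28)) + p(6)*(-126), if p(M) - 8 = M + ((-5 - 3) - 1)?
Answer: -15903/28 ≈ -567.96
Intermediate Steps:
p(M) = -1 + M (p(M) = 8 + (M + ((-5 - 3) - 1)) = 8 + (M + (-8 - 1)) = 8 + (M - 9) = 8 + (-9 + M) = -1 + M)
(62 - 1/(-28)) + p(6)*(-126) = (62 - 1/(-28)) + (-1 + 6)*(-126) = (62 - 1*(-1/28)) + 5*(-126) = (62 + 1/28) - 630 = 1737/28 - 630 = -15903/28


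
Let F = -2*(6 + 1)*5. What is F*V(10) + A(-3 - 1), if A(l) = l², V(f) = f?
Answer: -684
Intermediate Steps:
F = -70 (F = -2*7*5 = -14*5 = -70)
F*V(10) + A(-3 - 1) = -70*10 + (-3 - 1)² = -700 + (-4)² = -700 + 16 = -684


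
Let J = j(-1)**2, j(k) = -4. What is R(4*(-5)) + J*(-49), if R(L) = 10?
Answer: -774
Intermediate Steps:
J = 16 (J = (-4)**2 = 16)
R(4*(-5)) + J*(-49) = 10 + 16*(-49) = 10 - 784 = -774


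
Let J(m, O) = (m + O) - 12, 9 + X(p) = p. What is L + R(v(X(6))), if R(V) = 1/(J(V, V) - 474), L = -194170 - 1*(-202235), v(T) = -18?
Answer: 4209929/522 ≈ 8065.0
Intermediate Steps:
X(p) = -9 + p
L = 8065 (L = -194170 + 202235 = 8065)
J(m, O) = -12 + O + m (J(m, O) = (O + m) - 12 = -12 + O + m)
R(V) = 1/(-486 + 2*V) (R(V) = 1/((-12 + V + V) - 474) = 1/((-12 + 2*V) - 474) = 1/(-486 + 2*V))
L + R(v(X(6))) = 8065 + 1/(2*(-243 - 18)) = 8065 + (1/2)/(-261) = 8065 + (1/2)*(-1/261) = 8065 - 1/522 = 4209929/522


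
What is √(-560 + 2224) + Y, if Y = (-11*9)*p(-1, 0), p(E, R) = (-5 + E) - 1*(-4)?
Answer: 198 + 8*√26 ≈ 238.79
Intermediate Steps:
p(E, R) = -1 + E (p(E, R) = (-5 + E) + 4 = -1 + E)
Y = 198 (Y = (-11*9)*(-1 - 1) = -99*(-2) = 198)
√(-560 + 2224) + Y = √(-560 + 2224) + 198 = √1664 + 198 = 8*√26 + 198 = 198 + 8*√26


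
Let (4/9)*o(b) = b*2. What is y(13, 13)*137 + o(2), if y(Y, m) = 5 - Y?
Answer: -1087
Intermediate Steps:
o(b) = 9*b/2 (o(b) = 9*(b*2)/4 = 9*(2*b)/4 = 9*b/2)
y(13, 13)*137 + o(2) = (5 - 1*13)*137 + (9/2)*2 = (5 - 13)*137 + 9 = -8*137 + 9 = -1096 + 9 = -1087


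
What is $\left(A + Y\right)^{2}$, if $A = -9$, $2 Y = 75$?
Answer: $\frac{3249}{4} \approx 812.25$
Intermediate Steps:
$Y = \frac{75}{2}$ ($Y = \frac{1}{2} \cdot 75 = \frac{75}{2} \approx 37.5$)
$\left(A + Y\right)^{2} = \left(-9 + \frac{75}{2}\right)^{2} = \left(\frac{57}{2}\right)^{2} = \frac{3249}{4}$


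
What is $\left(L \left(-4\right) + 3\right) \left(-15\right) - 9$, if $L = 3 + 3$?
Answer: $306$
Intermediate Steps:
$L = 6$
$\left(L \left(-4\right) + 3\right) \left(-15\right) - 9 = \left(6 \left(-4\right) + 3\right) \left(-15\right) - 9 = \left(-24 + 3\right) \left(-15\right) - 9 = \left(-21\right) \left(-15\right) - 9 = 315 - 9 = 306$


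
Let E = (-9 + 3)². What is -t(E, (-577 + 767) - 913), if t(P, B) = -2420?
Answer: 2420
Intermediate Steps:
E = 36 (E = (-6)² = 36)
-t(E, (-577 + 767) - 913) = -1*(-2420) = 2420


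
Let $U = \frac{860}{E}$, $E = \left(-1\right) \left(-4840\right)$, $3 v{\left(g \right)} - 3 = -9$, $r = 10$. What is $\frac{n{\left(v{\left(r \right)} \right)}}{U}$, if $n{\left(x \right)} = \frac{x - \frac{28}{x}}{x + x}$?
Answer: $- \frac{726}{43} \approx -16.884$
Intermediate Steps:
$v{\left(g \right)} = -2$ ($v{\left(g \right)} = 1 + \frac{1}{3} \left(-9\right) = 1 - 3 = -2$)
$n{\left(x \right)} = \frac{x - \frac{28}{x}}{2 x}$
$E = 4840$
$U = \frac{43}{242}$ ($U = \frac{860}{4840} = 860 \cdot \frac{1}{4840} = \frac{43}{242} \approx 0.17769$)
$\frac{n{\left(v{\left(r \right)} \right)}}{U} = \frac{\frac{1}{2} - \frac{14}{4}}{\frac{43}{242}} = \left(\frac{1}{2} - \frac{7}{2}\right) \frac{242}{43} = \left(-3\right) \frac{242}{43} = - \frac{726}{43}$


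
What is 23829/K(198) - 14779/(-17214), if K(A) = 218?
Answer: 103353557/938163 ≈ 110.17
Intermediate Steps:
23829/K(198) - 14779/(-17214) = 23829/218 - 14779/(-17214) = 23829*(1/218) - 14779*(-1/17214) = 23829/218 + 14779/17214 = 103353557/938163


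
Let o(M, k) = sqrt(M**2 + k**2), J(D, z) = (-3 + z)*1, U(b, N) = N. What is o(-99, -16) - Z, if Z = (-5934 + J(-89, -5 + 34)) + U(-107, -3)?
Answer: 5911 + sqrt(10057) ≈ 6011.3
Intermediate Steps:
J(D, z) = -3 + z
Z = -5911 (Z = (-5934 + (-3 + (-5 + 34))) - 3 = (-5934 + (-3 + 29)) - 3 = (-5934 + 26) - 3 = -5908 - 3 = -5911)
o(-99, -16) - Z = sqrt((-99)**2 + (-16)**2) - 1*(-5911) = sqrt(9801 + 256) + 5911 = sqrt(10057) + 5911 = 5911 + sqrt(10057)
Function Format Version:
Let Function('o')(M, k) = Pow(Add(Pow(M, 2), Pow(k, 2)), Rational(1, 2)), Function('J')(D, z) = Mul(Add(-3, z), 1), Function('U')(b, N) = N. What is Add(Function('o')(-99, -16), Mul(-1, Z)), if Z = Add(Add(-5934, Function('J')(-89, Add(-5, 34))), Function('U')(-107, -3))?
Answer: Add(5911, Pow(10057, Rational(1, 2))) ≈ 6011.3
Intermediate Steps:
Function('J')(D, z) = Add(-3, z)
Z = -5911 (Z = Add(Add(-5934, Add(-3, Add(-5, 34))), -3) = Add(Add(-5934, Add(-3, 29)), -3) = Add(Add(-5934, 26), -3) = Add(-5908, -3) = -5911)
Add(Function('o')(-99, -16), Mul(-1, Z)) = Add(Pow(Add(Pow(-99, 2), Pow(-16, 2)), Rational(1, 2)), Mul(-1, -5911)) = Add(Pow(Add(9801, 256), Rational(1, 2)), 5911) = Add(Pow(10057, Rational(1, 2)), 5911) = Add(5911, Pow(10057, Rational(1, 2)))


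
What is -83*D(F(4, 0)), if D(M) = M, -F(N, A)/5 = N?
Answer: 1660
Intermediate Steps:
F(N, A) = -5*N
-83*D(F(4, 0)) = -(-415)*4 = -83*(-20) = 1660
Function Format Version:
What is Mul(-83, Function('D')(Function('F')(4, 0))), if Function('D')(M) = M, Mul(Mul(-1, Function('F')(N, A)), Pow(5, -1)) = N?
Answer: 1660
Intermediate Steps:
Function('F')(N, A) = Mul(-5, N)
Mul(-83, Function('D')(Function('F')(4, 0))) = Mul(-83, Mul(-5, 4)) = Mul(-83, -20) = 1660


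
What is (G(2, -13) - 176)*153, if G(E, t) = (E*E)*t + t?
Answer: -36873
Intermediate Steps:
G(E, t) = t + t*E**2 (G(E, t) = E**2*t + t = t*E**2 + t = t + t*E**2)
(G(2, -13) - 176)*153 = (-13*(1 + 2**2) - 176)*153 = (-13*(1 + 4) - 176)*153 = (-13*5 - 176)*153 = (-65 - 176)*153 = -241*153 = -36873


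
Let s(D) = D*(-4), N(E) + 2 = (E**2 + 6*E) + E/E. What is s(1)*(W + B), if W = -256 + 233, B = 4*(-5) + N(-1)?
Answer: 196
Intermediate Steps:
N(E) = -1 + E**2 + 6*E (N(E) = -2 + ((E**2 + 6*E) + E/E) = -2 + ((E**2 + 6*E) + 1) = -2 + (1 + E**2 + 6*E) = -1 + E**2 + 6*E)
B = -26 (B = 4*(-5) + (-1 + (-1)**2 + 6*(-1)) = -20 + (-1 + 1 - 6) = -20 - 6 = -26)
s(D) = -4*D
W = -23
s(1)*(W + B) = (-4*1)*(-23 - 26) = -4*(-49) = 196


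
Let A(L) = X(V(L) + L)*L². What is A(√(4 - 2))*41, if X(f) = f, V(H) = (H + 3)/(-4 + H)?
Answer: -82 + 41*√2 ≈ -24.017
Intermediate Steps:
V(H) = (3 + H)/(-4 + H)
A(L) = L²*(L + (3 + L)/(-4 + L)) (A(L) = ((3 + L)/(-4 + L) + L)*L² = (L + (3 + L)/(-4 + L))*L² = L²*(L + (3 + L)/(-4 + L)))
A(√(4 - 2))*41 = ((√(4 - 2))²*(3 + √(4 - 2) + √(4 - 2)*(-4 + √(4 - 2)))/(-4 + √(4 - 2)))*41 = ((√2)²*(3 + √2 + √2*(-4 + √2))/(-4 + √2))*41 = (2*(3 + √2 + √2*(-4 + √2))/(-4 + √2))*41 = 82*(3 + √2 + √2*(-4 + √2))/(-4 + √2)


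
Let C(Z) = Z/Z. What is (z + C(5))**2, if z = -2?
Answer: 1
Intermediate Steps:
C(Z) = 1
(z + C(5))**2 = (-2 + 1)**2 = (-1)**2 = 1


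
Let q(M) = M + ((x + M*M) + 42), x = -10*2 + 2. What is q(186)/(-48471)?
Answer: -11602/16157 ≈ -0.71808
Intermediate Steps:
x = -18 (x = -5*4 + 2 = -20 + 2 = -18)
q(M) = 24 + M + M² (q(M) = M + ((-18 + M*M) + 42) = M + ((-18 + M²) + 42) = M + (24 + M²) = 24 + M + M²)
q(186)/(-48471) = (24 + 186 + 186²)/(-48471) = (24 + 186 + 34596)*(-1/48471) = 34806*(-1/48471) = -11602/16157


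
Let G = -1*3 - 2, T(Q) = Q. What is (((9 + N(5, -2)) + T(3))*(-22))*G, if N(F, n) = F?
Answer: 1870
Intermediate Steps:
G = -5 (G = -3 - 2 = -5)
(((9 + N(5, -2)) + T(3))*(-22))*G = (((9 + 5) + 3)*(-22))*(-5) = ((14 + 3)*(-22))*(-5) = (17*(-22))*(-5) = -374*(-5) = 1870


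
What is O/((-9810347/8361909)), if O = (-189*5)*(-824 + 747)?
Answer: -608454308385/9810347 ≈ -62022.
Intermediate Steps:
O = 72765 (O = -945*(-77) = 72765)
O/((-9810347/8361909)) = 72765/((-9810347/8361909)) = 72765/((-9810347*1/8361909)) = 72765/(-9810347/8361909) = 72765*(-8361909/9810347) = -608454308385/9810347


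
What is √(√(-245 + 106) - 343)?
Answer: √(-343 + I*√139) ≈ 0.3182 + 18.523*I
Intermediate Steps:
√(√(-245 + 106) - 343) = √(√(-139) - 343) = √(I*√139 - 343) = √(-343 + I*√139)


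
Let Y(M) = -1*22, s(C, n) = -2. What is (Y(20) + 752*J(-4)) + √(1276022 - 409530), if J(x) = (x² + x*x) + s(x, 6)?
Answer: 22538 + 2*√216623 ≈ 23469.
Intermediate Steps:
Y(M) = -22
J(x) = -2 + 2*x² (J(x) = (x² + x*x) - 2 = (x² + x²) - 2 = 2*x² - 2 = -2 + 2*x²)
(Y(20) + 752*J(-4)) + √(1276022 - 409530) = (-22 + 752*(-2 + 2*(-4)²)) + √(1276022 - 409530) = (-22 + 752*(-2 + 2*16)) + √866492 = (-22 + 752*(-2 + 32)) + 2*√216623 = (-22 + 752*30) + 2*√216623 = (-22 + 22560) + 2*√216623 = 22538 + 2*√216623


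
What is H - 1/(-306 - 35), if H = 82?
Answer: 27963/341 ≈ 82.003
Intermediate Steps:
H - 1/(-306 - 35) = 82 - 1/(-306 - 35) = 82 - 1/(-341) = 82 - 1*(-1/341) = 82 + 1/341 = 27963/341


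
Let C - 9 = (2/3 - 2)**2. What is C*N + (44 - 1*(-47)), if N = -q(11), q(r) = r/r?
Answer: 722/9 ≈ 80.222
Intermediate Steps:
q(r) = 1
C = 97/9 (C = 9 + (2/3 - 2)**2 = 9 + (-4/3)**2 = 9 + 16/9 = 97/9 ≈ 10.778)
N = -1 (N = -1*1 = -1)
C*N + (44 - 1*(-47)) = (97/9)*(-1) + (44 - 1*(-47)) = -97/9 + (44 + 47) = -97/9 + 91 = 722/9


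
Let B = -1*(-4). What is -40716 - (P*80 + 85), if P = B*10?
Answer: -44001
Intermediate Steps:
B = 4
P = 40 (P = 4*10 = 40)
-40716 - (P*80 + 85) = -40716 - (40*80 + 85) = -40716 - (3200 + 85) = -40716 - 1*3285 = -40716 - 3285 = -44001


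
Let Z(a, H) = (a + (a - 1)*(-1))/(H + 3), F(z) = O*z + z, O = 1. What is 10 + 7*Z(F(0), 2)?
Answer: 57/5 ≈ 11.400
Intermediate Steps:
F(z) = 2*z (F(z) = 1*z + z = z + z = 2*z)
Z(a, H) = 1/(3 + H) (Z(a, H) = (a + (-1 + a)*(-1))/(3 + H) = (a + (1 - a))/(3 + H) = 1/(3 + H))
10 + 7*Z(F(0), 2) = 10 + 7/(3 + 2) = 10 + 7/5 = 57/5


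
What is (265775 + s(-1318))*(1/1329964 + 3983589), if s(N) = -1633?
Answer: 699716114952420587/664982 ≈ 1.0522e+12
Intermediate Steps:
(265775 + s(-1318))*(1/1329964 + 3983589) = (265775 - 1633)*(1/1329964 + 3983589) = 264142*(1/1329964 + 3983589) = 264142*(5298029960797/1329964) = 699716114952420587/664982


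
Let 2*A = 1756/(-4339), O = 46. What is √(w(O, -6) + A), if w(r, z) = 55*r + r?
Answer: √48494338854/4339 ≈ 50.752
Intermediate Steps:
w(r, z) = 56*r
A = -878/4339 (A = (1756/(-4339))/2 = (1756*(-1/4339))/2 = (½)*(-1756/4339) = -878/4339 ≈ -0.20235)
√(w(O, -6) + A) = √(56*46 - 878/4339) = √(2576 - 878/4339) = √(11176386/4339) = √48494338854/4339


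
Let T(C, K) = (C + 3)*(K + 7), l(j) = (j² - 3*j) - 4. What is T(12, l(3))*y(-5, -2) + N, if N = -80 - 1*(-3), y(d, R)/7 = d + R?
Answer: -2282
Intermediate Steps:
l(j) = -4 + j² - 3*j
y(d, R) = 7*R + 7*d (y(d, R) = 7*(d + R) = 7*(R + d) = 7*R + 7*d)
T(C, K) = (3 + C)*(7 + K)
N = -77 (N = -80 + 3 = -77)
T(12, l(3))*y(-5, -2) + N = (21 + 3*(-4 + 3² - 3*3) + 7*12 + 12*(-4 + 3² - 3*3))*(7*(-2) + 7*(-5)) - 77 = (21 + 3*(-4 + 9 - 9) + 84 + 12*(-4 + 9 - 9))*(-14 - 35) - 77 = (21 + 3*(-4) + 84 + 12*(-4))*(-49) - 77 = (21 - 12 + 84 - 48)*(-49) - 77 = 45*(-49) - 77 = -2205 - 77 = -2282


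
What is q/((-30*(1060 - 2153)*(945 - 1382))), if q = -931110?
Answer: 31037/477641 ≈ 0.064980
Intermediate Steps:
q/((-30*(1060 - 2153)*(945 - 1382))) = -931110*(-1/(30*(945 - 1382)*(1060 - 2153))) = -931110/((-(-32790)*(-437))) = -931110/((-30*477641)) = -931110/(-14329230) = -931110*(-1/14329230) = 31037/477641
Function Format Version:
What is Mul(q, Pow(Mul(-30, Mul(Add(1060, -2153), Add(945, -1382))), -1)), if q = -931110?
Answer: Rational(31037, 477641) ≈ 0.064980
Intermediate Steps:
Mul(q, Pow(Mul(-30, Mul(Add(1060, -2153), Add(945, -1382))), -1)) = Mul(-931110, Pow(Mul(-30, Mul(Add(1060, -2153), Add(945, -1382))), -1)) = Mul(-931110, Pow(Mul(-30, Mul(-1093, -437)), -1)) = Mul(-931110, Pow(Mul(-30, 477641), -1)) = Mul(-931110, Pow(-14329230, -1)) = Mul(-931110, Rational(-1, 14329230)) = Rational(31037, 477641)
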